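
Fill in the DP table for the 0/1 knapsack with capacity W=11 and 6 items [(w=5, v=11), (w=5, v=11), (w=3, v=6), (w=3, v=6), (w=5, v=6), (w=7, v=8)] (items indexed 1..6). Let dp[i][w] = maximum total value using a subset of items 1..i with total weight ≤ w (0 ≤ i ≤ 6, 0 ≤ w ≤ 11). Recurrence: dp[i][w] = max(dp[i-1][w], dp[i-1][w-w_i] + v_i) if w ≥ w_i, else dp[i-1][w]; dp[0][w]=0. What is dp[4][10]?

i\w   0   1   2   3   4   5   6   7   8   9  10  11
  0   0   0   0   0   0   0   0   0   0   0   0   0
  1   0   0   0   0   0  11  11  11  11  11  11  11
  2   0   0   0   0   0  11  11  11  11  11  22  22
  3   0   0   0   6   6  11  11  11  17  17  22  22
  4   0   0   0   6   6  11  12  12  17  17  22  23
  5   0   0   0   6   6  11  12  12  17  17  22  23
  6   0   0   0   6   6  11  12  12  17  17  22  23

22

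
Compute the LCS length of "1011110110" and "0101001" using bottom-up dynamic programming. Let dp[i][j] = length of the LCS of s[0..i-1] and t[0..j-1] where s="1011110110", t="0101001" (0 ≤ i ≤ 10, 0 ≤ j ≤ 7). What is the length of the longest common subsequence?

5

   ''  0  1  0  1  0  0  1
''  0  0  0  0  0  0  0  0
 1  0  0  1  1  1  1  1  1
 0  0  1  1  2  2  2  2  2
 1  0  1  2  2  3  3  3  3
 1  0  1  2  2  3  3  3  4
 1  0  1  2  2  3  3  3  4
 1  0  1  2  2  3  3  3  4
 0  0  1  2  3  3  4  4  4
 1  0  1  2  3  4  4  4  5
 1  0  1  2  3  4  4  4  5
 0  0  1  2  3  4  5  5  5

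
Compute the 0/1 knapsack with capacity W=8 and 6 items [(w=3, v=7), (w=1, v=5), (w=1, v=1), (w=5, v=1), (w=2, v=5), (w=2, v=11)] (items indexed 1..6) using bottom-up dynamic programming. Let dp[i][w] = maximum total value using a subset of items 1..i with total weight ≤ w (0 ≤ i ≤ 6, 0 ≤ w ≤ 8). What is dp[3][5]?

13

i\w   0   1   2   3   4   5   6   7   8
  0   0   0   0   0   0   0   0   0   0
  1   0   0   0   7   7   7   7   7   7
  2   0   5   5   7  12  12  12  12  12
  3   0   5   6   7  12  13  13  13  13
  4   0   5   6   7  12  13  13  13  13
  5   0   5   6  10  12  13  17  18  18
  6   0   5  11  16  17  21  23  24  28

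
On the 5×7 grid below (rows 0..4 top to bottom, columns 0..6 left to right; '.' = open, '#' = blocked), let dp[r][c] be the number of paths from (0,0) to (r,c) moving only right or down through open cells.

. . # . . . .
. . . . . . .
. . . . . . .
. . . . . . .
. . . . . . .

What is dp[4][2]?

r\c   0   1   2   3   4   5   6
  0   1   1   0   0   0   0   0
  1   1   2   2   2   2   2   2
  2   1   3   5   7   9  11  13
  3   1   4   9  16  25  36  49
  4   1   5  14  30  55  91 140

14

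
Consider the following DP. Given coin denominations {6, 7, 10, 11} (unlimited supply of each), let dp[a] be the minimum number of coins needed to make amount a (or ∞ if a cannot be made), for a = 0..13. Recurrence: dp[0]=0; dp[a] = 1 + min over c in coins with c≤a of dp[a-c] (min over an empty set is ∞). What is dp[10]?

 a  0  1  2  3  4  5  6  7  8  9 10 11 12 13
dp  0  -  -  -  -  -  1  1  -  -  1  1  2  2
(- denotes ∞ / unreachable)

1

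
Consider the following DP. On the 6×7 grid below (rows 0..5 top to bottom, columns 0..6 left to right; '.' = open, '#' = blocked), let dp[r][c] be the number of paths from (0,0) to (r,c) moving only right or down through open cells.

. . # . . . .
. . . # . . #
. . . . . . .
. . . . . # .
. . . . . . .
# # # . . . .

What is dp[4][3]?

r\c   0   1   2   3   4   5   6
  0   1   1   0   0   0   0   0
  1   1   2   2   0   0   0   0
  2   1   3   5   5   5   5   5
  3   1   4   9  14  19   0   5
  4   1   5  14  28  47  47  52
  5   0   0   0  28  75 122 174

28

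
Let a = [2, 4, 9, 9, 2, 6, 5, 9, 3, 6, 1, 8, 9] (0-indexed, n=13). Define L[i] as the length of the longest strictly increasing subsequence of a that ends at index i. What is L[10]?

   i    0    1    2    3    4    5    6    7    8    9   10   11   12
a[i]    2    4    9    9    2    6    5    9    3    6    1    8    9
L[i]    1    2    3    3    1    3    3    4    2    4    1    5    6

1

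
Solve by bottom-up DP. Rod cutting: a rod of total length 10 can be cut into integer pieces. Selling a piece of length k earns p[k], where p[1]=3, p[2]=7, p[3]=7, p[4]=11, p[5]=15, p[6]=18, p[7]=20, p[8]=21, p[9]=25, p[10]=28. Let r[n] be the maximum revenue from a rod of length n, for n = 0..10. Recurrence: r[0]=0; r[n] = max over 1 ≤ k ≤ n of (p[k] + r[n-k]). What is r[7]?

   n    0    1    2    3    4    5    6    7    8    9   10
r[n]    0    3    7   10   14   17   21   24   28   31   35

24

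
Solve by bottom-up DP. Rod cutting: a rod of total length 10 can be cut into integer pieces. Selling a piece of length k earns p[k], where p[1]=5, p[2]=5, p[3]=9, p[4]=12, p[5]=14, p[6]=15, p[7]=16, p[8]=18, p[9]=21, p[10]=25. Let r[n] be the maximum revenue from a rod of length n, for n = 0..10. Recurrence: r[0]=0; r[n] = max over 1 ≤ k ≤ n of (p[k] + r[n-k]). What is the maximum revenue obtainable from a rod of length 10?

   n    0    1    2    3    4    5    6    7    8    9   10
r[n]    0    5   10   15   20   25   30   35   40   45   50

50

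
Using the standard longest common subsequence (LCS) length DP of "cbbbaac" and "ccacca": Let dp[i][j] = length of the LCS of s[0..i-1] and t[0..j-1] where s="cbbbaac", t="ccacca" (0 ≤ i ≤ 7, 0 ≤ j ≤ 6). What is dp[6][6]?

   ''  c  c  a  c  c  a
''  0  0  0  0  0  0  0
 c  0  1  1  1  1  1  1
 b  0  1  1  1  1  1  1
 b  0  1  1  1  1  1  1
 b  0  1  1  1  1  1  1
 a  0  1  1  2  2  2  2
 a  0  1  1  2  2  2  3
 c  0  1  2  2  3  3  3

3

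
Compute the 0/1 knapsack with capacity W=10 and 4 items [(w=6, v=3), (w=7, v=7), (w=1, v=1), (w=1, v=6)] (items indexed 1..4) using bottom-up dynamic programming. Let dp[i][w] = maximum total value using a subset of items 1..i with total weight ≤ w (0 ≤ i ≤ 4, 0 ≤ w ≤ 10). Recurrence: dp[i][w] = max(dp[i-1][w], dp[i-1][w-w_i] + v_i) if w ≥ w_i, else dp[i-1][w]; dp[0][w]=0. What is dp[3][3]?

1

i\w   0   1   2   3   4   5   6   7   8   9  10
  0   0   0   0   0   0   0   0   0   0   0   0
  1   0   0   0   0   0   0   3   3   3   3   3
  2   0   0   0   0   0   0   3   7   7   7   7
  3   0   1   1   1   1   1   3   7   8   8   8
  4   0   6   7   7   7   7   7   9  13  14  14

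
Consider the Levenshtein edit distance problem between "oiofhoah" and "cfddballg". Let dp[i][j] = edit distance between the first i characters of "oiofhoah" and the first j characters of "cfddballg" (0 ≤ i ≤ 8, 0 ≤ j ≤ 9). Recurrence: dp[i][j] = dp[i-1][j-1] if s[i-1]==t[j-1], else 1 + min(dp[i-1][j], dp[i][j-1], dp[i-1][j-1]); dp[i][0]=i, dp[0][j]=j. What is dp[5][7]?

   ''  c  f  d  d  b  a  l  l  g
''  0  1  2  3  4  5  6  7  8  9
 o  1  1  2  3  4  5  6  7  8  9
 i  2  2  2  3  4  5  6  7  8  9
 o  3  3  3  3  4  5  6  7  8  9
 f  4  4  3  4  4  5  6  7  8  9
 h  5  5  4  4  5  5  6  7  8  9
 o  6  6  5  5  5  6  6  7  8  9
 a  7  7  6  6  6  6  6  7  8  9
 h  8  8  7  7  7  7  7  7  8  9

7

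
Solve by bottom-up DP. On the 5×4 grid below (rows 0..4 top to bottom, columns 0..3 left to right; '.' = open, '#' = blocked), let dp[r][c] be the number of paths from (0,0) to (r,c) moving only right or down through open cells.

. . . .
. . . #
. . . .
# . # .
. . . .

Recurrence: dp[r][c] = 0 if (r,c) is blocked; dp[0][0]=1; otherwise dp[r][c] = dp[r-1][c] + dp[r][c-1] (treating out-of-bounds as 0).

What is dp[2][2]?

6

r\c   0   1   2   3
  0   1   1   1   1
  1   1   2   3   0
  2   1   3   6   6
  3   0   3   0   6
  4   0   3   3   9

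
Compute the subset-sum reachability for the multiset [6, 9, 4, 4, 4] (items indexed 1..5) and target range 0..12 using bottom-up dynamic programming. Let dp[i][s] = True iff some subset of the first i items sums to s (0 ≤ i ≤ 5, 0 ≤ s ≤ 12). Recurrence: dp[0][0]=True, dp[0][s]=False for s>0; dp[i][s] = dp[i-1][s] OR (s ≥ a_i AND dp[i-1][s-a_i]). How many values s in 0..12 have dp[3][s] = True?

i\s   0   1   2   3   4   5   6   7   8   9  10  11  12
  0   T   F   F   F   F   F   F   F   F   F   F   F   F
  1   T   F   F   F   F   F   T   F   F   F   F   F   F
  2   T   F   F   F   F   F   T   F   F   T   F   F   F
  3   T   F   F   F   T   F   T   F   F   T   T   F   F
  4   T   F   F   F   T   F   T   F   T   T   T   F   F
  5   T   F   F   F   T   F   T   F   T   T   T   F   T

5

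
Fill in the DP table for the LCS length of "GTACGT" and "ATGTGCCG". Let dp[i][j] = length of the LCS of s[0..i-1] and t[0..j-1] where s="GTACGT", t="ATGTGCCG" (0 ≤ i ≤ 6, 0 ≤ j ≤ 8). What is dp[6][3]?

   ''  A  T  G  T  G  C  C  G
''  0  0  0  0  0  0  0  0  0
 G  0  0  0  1  1  1  1  1  1
 T  0  0  1  1  2  2  2  2  2
 A  0  1  1  1  2  2  2  2  2
 C  0  1  1  1  2  2  3  3  3
 G  0  1  1  2  2  3  3  3  4
 T  0  1  2  2  3  3  3  3  4

2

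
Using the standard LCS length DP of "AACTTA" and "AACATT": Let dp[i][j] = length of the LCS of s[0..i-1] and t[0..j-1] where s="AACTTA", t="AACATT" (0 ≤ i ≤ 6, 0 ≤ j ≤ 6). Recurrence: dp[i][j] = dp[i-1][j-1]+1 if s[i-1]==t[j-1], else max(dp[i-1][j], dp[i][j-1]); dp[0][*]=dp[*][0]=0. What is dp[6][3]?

   ''  A  A  C  A  T  T
''  0  0  0  0  0  0  0
 A  0  1  1  1  1  1  1
 A  0  1  2  2  2  2  2
 C  0  1  2  3  3  3  3
 T  0  1  2  3  3  4  4
 T  0  1  2  3  3  4  5
 A  0  1  2  3  4  4  5

3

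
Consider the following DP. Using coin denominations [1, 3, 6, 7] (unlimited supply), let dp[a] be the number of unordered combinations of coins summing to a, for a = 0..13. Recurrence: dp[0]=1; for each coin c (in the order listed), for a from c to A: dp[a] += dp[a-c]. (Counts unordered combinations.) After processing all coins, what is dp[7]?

5

after  coin     0     1     2     3     4     5     6     7     8     9    10    11    12    13
          1     1     1     1     1     1     1     1     1     1     1     1     1     1     1
          3     1     1     1     2     2     2     3     3     3     4     4     4     5     5
          6     1     1     1     2     2     2     4     4     4     6     6     6     9     9
          7     1     1     1     2     2     2     4     5     5     7     8     8    11    13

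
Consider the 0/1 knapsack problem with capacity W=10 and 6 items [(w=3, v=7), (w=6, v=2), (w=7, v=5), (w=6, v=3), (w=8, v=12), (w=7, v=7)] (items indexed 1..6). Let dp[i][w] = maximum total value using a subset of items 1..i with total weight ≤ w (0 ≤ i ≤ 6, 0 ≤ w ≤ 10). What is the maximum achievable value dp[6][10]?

14

i\w   0   1   2   3   4   5   6   7   8   9  10
  0   0   0   0   0   0   0   0   0   0   0   0
  1   0   0   0   7   7   7   7   7   7   7   7
  2   0   0   0   7   7   7   7   7   7   9   9
  3   0   0   0   7   7   7   7   7   7   9  12
  4   0   0   0   7   7   7   7   7   7  10  12
  5   0   0   0   7   7   7   7   7  12  12  12
  6   0   0   0   7   7   7   7   7  12  12  14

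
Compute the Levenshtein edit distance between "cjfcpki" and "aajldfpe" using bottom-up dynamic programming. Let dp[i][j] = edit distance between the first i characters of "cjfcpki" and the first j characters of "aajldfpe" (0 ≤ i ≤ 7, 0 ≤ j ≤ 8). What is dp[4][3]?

   ''  a  a  j  l  d  f  p  e
''  0  1  2  3  4  5  6  7  8
 c  1  1  2  3  4  5  6  7  8
 j  2  2  2  2  3  4  5  6  7
 f  3  3  3  3  3  4  4  5  6
 c  4  4  4  4  4  4  5  5  6
 p  5  5  5  5  5  5  5  5  6
 k  6  6  6  6  6  6  6  6  6
 i  7  7  7  7  7  7  7  7  7

4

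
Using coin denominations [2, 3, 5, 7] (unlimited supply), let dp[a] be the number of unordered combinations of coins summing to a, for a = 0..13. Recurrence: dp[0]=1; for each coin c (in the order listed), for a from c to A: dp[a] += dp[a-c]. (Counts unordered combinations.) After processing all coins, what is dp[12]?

after  coin     0     1     2     3     4     5     6     7     8     9    10    11    12    13
          2     1     0     1     0     1     0     1     0     1     0     1     0     1     0
          3     1     0     1     1     1     1     2     1     2     2     2     2     3     2
          5     1     0     1     1     1     2     2     2     3     3     4     4     5     5
          7     1     0     1     1     1     2     2     3     3     4     5     5     7     7

7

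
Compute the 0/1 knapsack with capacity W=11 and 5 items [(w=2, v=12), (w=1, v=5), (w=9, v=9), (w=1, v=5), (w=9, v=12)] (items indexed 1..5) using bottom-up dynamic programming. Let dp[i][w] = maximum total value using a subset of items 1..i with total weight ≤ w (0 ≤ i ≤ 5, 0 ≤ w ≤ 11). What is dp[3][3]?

i\w   0   1   2   3   4   5   6   7   8   9  10  11
  0   0   0   0   0   0   0   0   0   0   0   0   0
  1   0   0  12  12  12  12  12  12  12  12  12  12
  2   0   5  12  17  17  17  17  17  17  17  17  17
  3   0   5  12  17  17  17  17  17  17  17  17  21
  4   0   5  12  17  22  22  22  22  22  22  22  22
  5   0   5  12  17  22  22  22  22  22  22  22  24

17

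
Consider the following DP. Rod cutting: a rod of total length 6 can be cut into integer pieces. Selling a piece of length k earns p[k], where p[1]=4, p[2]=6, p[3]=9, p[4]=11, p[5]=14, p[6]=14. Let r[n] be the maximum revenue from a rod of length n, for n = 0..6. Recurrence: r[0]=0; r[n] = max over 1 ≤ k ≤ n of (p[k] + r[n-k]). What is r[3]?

   n    0    1    2    3    4    5    6
r[n]    0    4    8   12   16   20   24

12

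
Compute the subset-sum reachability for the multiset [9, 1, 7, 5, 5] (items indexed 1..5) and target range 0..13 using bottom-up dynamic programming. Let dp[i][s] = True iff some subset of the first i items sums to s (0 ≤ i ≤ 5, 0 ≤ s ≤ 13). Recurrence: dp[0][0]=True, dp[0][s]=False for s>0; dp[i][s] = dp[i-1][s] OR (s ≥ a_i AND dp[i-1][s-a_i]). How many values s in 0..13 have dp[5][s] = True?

i\s   0   1   2   3   4   5   6   7   8   9  10  11  12  13
  0   T   F   F   F   F   F   F   F   F   F   F   F   F   F
  1   T   F   F   F   F   F   F   F   F   T   F   F   F   F
  2   T   T   F   F   F   F   F   F   F   T   T   F   F   F
  3   T   T   F   F   F   F   F   T   T   T   T   F   F   F
  4   T   T   F   F   F   T   T   T   T   T   T   F   T   T
  5   T   T   F   F   F   T   T   T   T   T   T   T   T   T

11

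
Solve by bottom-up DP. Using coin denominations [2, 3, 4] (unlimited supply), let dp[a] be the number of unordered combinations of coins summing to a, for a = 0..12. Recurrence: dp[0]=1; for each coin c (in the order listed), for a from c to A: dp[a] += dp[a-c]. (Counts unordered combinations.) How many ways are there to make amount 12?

7

after  coin     0     1     2     3     4     5     6     7     8     9    10    11    12
          2     1     0     1     0     1     0     1     0     1     0     1     0     1
          3     1     0     1     1     1     1     2     1     2     2     2     2     3
          4     1     0     1     1     2     1     3     2     4     3     5     4     7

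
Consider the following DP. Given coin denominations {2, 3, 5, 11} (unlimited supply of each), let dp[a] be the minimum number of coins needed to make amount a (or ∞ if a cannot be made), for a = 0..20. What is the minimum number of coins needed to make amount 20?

 a  0  1  2  3  4  5  6  7  8  9 10 11 12 13 14 15 16 17 18 19 20
dp  0  -  1  1  2  1  2  2  2  3  2  1  3  2  2  3  2  3  3  3  4
(- denotes ∞ / unreachable)

4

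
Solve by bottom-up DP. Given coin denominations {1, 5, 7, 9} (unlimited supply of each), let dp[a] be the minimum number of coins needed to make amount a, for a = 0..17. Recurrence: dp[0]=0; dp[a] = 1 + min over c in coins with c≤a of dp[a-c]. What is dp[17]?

3

 a  0  1  2  3  4  5  6  7  8  9 10 11 12 13 14 15 16 17
dp  0  1  2  3  4  1  2  1  2  1  2  3  2  3  2  3  2  3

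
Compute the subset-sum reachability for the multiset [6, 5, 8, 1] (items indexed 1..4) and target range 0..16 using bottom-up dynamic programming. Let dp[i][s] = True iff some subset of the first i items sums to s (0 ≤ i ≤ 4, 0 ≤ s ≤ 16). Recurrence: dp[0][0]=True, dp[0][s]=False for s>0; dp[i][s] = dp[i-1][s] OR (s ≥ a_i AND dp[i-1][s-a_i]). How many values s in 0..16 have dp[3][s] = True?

7

i\s   0   1   2   3   4   5   6   7   8   9  10  11  12  13  14  15  16
  0   T   F   F   F   F   F   F   F   F   F   F   F   F   F   F   F   F
  1   T   F   F   F   F   F   T   F   F   F   F   F   F   F   F   F   F
  2   T   F   F   F   F   T   T   F   F   F   F   T   F   F   F   F   F
  3   T   F   F   F   F   T   T   F   T   F   F   T   F   T   T   F   F
  4   T   T   F   F   F   T   T   T   T   T   F   T   T   T   T   T   F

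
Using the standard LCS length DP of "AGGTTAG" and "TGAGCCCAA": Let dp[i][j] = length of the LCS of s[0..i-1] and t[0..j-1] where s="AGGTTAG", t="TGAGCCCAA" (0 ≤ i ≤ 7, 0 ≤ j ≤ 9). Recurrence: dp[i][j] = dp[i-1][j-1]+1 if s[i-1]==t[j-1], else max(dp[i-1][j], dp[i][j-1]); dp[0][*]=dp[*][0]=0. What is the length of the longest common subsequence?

   ''  T  G  A  G  C  C  C  A  A
''  0  0  0  0  0  0  0  0  0  0
 A  0  0  0  1  1  1  1  1  1  1
 G  0  0  1  1  2  2  2  2  2  2
 G  0  0  1  1  2  2  2  2  2  2
 T  0  1  1  1  2  2  2  2  2  2
 T  0  1  1  1  2  2  2  2  2  2
 A  0  1  1  2  2  2  2  2  3  3
 G  0  1  2  2  3  3  3  3  3  3

3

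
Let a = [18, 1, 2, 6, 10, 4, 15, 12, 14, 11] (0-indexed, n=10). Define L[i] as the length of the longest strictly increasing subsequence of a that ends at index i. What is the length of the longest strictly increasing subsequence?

6

   i    0    1    2    3    4    5    6    7    8    9
a[i]   18    1    2    6   10    4   15   12   14   11
L[i]    1    1    2    3    4    3    5    5    6    5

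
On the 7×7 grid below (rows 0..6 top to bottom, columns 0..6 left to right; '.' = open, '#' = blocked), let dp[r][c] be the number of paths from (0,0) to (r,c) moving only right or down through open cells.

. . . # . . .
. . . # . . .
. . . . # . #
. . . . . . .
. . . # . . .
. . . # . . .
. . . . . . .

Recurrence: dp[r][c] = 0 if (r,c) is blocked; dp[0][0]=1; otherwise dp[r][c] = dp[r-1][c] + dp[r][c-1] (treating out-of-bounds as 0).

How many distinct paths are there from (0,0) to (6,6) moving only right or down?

r\c   0   1   2   3   4   5   6
  0   1   1   1   0   0   0   0
  1   1   2   3   0   0   0   0
  2   1   3   6   6   0   0   0
  3   1   4  10  16  16  16  16
  4   1   5  15   0  16  32  48
  5   1   6  21   0  16  48  96
  6   1   7  28  28  44  92 188

188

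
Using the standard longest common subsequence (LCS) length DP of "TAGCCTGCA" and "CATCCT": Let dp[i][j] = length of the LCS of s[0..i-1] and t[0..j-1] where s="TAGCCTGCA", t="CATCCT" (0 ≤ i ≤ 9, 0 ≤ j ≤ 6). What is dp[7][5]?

3

   ''  C  A  T  C  C  T
''  0  0  0  0  0  0  0
 T  0  0  0  1  1  1  1
 A  0  0  1  1  1  1  1
 G  0  0  1  1  1  1  1
 C  0  1  1  1  2  2  2
 C  0  1  1  1  2  3  3
 T  0  1  1  2  2  3  4
 G  0  1  1  2  2  3  4
 C  0  1  1  2  3  3  4
 A  0  1  2  2  3  3  4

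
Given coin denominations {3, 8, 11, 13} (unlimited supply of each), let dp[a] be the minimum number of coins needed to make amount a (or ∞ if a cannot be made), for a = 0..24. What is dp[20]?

 a  0  1  2  3  4  5  6  7  8  9 10 11 12 13 14 15 16 17 18 19 20 21 22 23 24
dp  0  -  -  1  -  -  2  -  1  3  -  1  4  1  2  5  2  3  6  2  4  2  2  5  2
(- denotes ∞ / unreachable)

4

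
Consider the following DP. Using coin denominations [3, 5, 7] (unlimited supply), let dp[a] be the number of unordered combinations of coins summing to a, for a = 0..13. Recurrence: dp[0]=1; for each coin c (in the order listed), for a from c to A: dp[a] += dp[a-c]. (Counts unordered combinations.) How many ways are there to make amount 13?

after  coin     0     1     2     3     4     5     6     7     8     9    10    11    12    13
          3     1     0     0     1     0     0     1     0     0     1     0     0     1     0
          5     1     0     0     1     0     1     1     0     1     1     1     1     1     1
          7     1     0     0     1     0     1     1     1     1     1     2     1     2     2

2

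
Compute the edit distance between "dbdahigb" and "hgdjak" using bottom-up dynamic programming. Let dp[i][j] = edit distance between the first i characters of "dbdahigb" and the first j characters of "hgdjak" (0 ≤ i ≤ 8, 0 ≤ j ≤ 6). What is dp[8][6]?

7

   ''  h  g  d  j  a  k
''  0  1  2  3  4  5  6
 d  1  1  2  2  3  4  5
 b  2  2  2  3  3  4  5
 d  3  3  3  2  3  4  5
 a  4  4  4  3  3  3  4
 h  5  4  5  4  4  4  4
 i  6  5  5  5  5  5  5
 g  7  6  5  6  6  6  6
 b  8  7  6  6  7  7  7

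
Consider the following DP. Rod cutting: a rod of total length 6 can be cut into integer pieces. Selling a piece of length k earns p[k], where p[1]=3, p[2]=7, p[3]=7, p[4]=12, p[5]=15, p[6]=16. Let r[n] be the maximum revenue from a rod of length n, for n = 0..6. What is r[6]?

21

   n    0    1    2    3    4    5    6
r[n]    0    3    7   10   14   17   21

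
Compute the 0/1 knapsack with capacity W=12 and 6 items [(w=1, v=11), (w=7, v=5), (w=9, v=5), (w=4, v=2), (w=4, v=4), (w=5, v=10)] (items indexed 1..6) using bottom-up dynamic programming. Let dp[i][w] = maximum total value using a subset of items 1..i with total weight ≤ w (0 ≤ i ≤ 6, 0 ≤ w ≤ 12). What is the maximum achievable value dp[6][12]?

25

i\w   0   1   2   3   4   5   6   7   8   9  10  11  12
  0   0   0   0   0   0   0   0   0   0   0   0   0   0
  1   0  11  11  11  11  11  11  11  11  11  11  11  11
  2   0  11  11  11  11  11  11  11  16  16  16  16  16
  3   0  11  11  11  11  11  11  11  16  16  16  16  16
  4   0  11  11  11  11  13  13  13  16  16  16  16  18
  5   0  11  11  11  11  15  15  15  16  17  17  17  20
  6   0  11  11  11  11  15  21  21  21  21  25  25  25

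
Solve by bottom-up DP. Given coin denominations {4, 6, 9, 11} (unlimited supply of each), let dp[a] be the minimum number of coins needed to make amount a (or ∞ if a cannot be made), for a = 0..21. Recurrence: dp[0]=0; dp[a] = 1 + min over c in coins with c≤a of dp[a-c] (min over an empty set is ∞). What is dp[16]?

3

 a  0  1  2  3  4  5  6  7  8  9 10 11 12 13 14 15 16 17 18 19 20 21
dp  0  -  -  -  1  -  1  -  2  1  2  1  2  2  3  2  3  2  2  3  2  3
(- denotes ∞ / unreachable)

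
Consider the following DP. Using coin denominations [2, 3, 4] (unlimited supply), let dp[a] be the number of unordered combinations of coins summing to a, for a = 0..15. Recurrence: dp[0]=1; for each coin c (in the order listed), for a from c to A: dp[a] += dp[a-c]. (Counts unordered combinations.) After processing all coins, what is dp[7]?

2

after  coin     0     1     2     3     4     5     6     7     8     9    10    11    12    13    14    15
          2     1     0     1     0     1     0     1     0     1     0     1     0     1     0     1     0
          3     1     0     1     1     1     1     2     1     2     2     2     2     3     2     3     3
          4     1     0     1     1     2     1     3     2     4     3     5     4     7     5     8     7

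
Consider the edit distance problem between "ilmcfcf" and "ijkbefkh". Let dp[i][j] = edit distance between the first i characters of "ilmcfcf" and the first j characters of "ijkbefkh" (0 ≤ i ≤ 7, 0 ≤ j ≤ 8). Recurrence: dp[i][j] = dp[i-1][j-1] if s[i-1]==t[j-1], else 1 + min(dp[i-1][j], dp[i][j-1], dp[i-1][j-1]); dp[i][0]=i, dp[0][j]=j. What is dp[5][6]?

4

   ''  i  j  k  b  e  f  k  h
''  0  1  2  3  4  5  6  7  8
 i  1  0  1  2  3  4  5  6  7
 l  2  1  1  2  3  4  5  6  7
 m  3  2  2  2  3  4  5  6  7
 c  4  3  3  3  3  4  5  6  7
 f  5  4  4  4  4  4  4  5  6
 c  6  5  5  5  5  5  5  5  6
 f  7  6  6  6  6  6  5  6  6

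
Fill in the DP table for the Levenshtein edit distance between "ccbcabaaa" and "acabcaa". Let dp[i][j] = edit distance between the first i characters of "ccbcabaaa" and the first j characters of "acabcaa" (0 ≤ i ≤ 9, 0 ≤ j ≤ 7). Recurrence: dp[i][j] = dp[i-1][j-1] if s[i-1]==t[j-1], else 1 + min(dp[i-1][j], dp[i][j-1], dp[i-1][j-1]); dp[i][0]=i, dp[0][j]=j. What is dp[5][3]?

3

   ''  a  c  a  b  c  a  a
''  0  1  2  3  4  5  6  7
 c  1  1  1  2  3  4  5  6
 c  2  2  1  2  3  3  4  5
 b  3  3  2  2  2  3  4  5
 c  4  4  3  3  3  2  3  4
 a  5  4  4  3  4  3  2  3
 b  6  5  5  4  3  4  3  3
 a  7  6  6  5  4  4  4  3
 a  8  7  7  6  5  5  4  4
 a  9  8  8  7  6  6  5  4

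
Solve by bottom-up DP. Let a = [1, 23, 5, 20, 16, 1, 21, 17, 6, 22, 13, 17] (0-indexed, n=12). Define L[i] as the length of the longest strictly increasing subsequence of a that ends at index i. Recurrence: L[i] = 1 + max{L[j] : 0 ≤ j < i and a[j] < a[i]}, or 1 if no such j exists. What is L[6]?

   i    0    1    2    3    4    5    6    7    8    9   10   11
a[i]    1   23    5   20   16    1   21   17    6   22   13   17
L[i]    1    2    2    3    3    1    4    4    3    5    4    5

4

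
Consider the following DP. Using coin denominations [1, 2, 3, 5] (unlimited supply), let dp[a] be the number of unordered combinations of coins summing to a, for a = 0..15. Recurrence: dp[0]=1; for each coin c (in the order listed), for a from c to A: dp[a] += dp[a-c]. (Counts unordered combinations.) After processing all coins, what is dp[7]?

10

after  coin     0     1     2     3     4     5     6     7     8     9    10    11    12    13    14    15
          1     1     1     1     1     1     1     1     1     1     1     1     1     1     1     1     1
          2     1     1     2     2     3     3     4     4     5     5     6     6     7     7     8     8
          3     1     1     2     3     4     5     7     8    10    12    14    16    19    21    24    27
          5     1     1     2     3     4     6     8    10    13    16    20    24    29    34    40    47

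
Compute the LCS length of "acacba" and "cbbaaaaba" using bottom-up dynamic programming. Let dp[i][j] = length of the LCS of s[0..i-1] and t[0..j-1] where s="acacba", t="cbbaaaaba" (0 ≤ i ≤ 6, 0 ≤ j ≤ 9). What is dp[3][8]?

   ''  c  b  b  a  a  a  a  b  a
''  0  0  0  0  0  0  0  0  0  0
 a  0  0  0  0  1  1  1  1  1  1
 c  0  1  1  1  1  1  1  1  1  1
 a  0  1  1  1  2  2  2  2  2  2
 c  0  1  1  1  2  2  2  2  2  2
 b  0  1  2  2  2  2  2  2  3  3
 a  0  1  2  2  3  3  3  3  3  4

2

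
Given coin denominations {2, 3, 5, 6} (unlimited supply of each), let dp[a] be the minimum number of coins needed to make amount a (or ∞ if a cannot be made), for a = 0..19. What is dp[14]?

3

 a  0  1  2  3  4  5  6  7  8  9 10 11 12 13 14 15 16 17 18 19
dp  0  -  1  1  2  1  1  2  2  2  2  2  2  3  3  3  3  3  3  4
(- denotes ∞ / unreachable)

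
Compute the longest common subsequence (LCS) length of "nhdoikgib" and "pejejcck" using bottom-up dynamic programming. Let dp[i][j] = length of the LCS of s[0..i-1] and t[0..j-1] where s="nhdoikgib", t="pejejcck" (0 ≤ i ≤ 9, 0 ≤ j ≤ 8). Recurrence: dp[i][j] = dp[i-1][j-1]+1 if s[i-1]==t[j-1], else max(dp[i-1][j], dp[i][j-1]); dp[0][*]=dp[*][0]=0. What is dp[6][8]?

   ''  p  e  j  e  j  c  c  k
''  0  0  0  0  0  0  0  0  0
 n  0  0  0  0  0  0  0  0  0
 h  0  0  0  0  0  0  0  0  0
 d  0  0  0  0  0  0  0  0  0
 o  0  0  0  0  0  0  0  0  0
 i  0  0  0  0  0  0  0  0  0
 k  0  0  0  0  0  0  0  0  1
 g  0  0  0  0  0  0  0  0  1
 i  0  0  0  0  0  0  0  0  1
 b  0  0  0  0  0  0  0  0  1

1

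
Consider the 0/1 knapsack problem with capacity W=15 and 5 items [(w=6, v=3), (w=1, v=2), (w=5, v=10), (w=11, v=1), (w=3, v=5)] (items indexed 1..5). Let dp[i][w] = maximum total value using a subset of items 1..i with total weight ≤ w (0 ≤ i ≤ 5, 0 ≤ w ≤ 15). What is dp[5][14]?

i\w   0   1   2   3   4   5   6   7   8   9  10  11  12  13  14  15
  0   0   0   0   0   0   0   0   0   0   0   0   0   0   0   0   0
  1   0   0   0   0   0   0   3   3   3   3   3   3   3   3   3   3
  2   0   2   2   2   2   2   3   5   5   5   5   5   5   5   5   5
  3   0   2   2   2   2  10  12  12  12  12  12  13  15  15  15  15
  4   0   2   2   2   2  10  12  12  12  12  12  13  15  15  15  15
  5   0   2   2   5   7  10  12  12  15  17  17  17  17  17  18  20

18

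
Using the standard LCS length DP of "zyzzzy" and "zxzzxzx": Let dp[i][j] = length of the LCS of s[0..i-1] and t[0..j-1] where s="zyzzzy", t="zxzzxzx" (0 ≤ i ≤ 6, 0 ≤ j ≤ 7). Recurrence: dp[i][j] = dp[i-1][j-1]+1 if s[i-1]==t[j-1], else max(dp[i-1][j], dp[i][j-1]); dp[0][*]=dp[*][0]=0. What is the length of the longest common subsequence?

4

   ''  z  x  z  z  x  z  x
''  0  0  0  0  0  0  0  0
 z  0  1  1  1  1  1  1  1
 y  0  1  1  1  1  1  1  1
 z  0  1  1  2  2  2  2  2
 z  0  1  1  2  3  3  3  3
 z  0  1  1  2  3  3  4  4
 y  0  1  1  2  3  3  4  4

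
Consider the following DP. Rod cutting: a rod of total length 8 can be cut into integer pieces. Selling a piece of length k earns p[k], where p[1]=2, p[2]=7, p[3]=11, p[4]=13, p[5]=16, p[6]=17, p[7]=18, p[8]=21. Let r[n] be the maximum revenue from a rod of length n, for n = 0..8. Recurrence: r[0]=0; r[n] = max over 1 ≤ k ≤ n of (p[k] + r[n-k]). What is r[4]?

   n    0    1    2    3    4    5    6    7    8
r[n]    0    2    7   11   14   18   22   25   29

14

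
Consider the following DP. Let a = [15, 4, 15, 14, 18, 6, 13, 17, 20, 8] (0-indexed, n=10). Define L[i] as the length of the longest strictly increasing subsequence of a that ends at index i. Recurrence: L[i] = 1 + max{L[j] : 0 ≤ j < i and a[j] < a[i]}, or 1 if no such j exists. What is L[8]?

   i    0    1    2    3    4    5    6    7    8    9
a[i]   15    4   15   14   18    6   13   17   20    8
L[i]    1    1    2    2    3    2    3    4    5    3

5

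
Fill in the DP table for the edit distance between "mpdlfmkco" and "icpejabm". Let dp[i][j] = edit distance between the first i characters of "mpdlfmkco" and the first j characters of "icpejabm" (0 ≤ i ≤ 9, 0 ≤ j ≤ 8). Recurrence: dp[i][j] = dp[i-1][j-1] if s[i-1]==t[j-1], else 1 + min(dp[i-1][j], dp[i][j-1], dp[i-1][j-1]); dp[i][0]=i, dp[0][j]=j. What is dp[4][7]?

   ''  i  c  p  e  j  a  b  m
''  0  1  2  3  4  5  6  7  8
 m  1  1  2  3  4  5  6  7  7
 p  2  2  2  2  3  4  5  6  7
 d  3  3  3  3  3  4  5  6  7
 l  4  4  4  4  4  4  5  6  7
 f  5  5  5  5  5  5  5  6  7
 m  6  6  6  6  6  6  6  6  6
 k  7  7  7  7  7  7  7  7  7
 c  8  8  7  8  8  8  8  8  8
 o  9  9  8  8  9  9  9  9  9

6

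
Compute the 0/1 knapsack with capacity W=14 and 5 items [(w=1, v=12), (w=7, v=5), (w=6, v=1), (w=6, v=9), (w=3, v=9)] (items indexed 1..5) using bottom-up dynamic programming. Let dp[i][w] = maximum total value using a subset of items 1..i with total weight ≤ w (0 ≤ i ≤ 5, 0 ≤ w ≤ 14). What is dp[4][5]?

12

i\w   0   1   2   3   4   5   6   7   8   9  10  11  12  13  14
  0   0   0   0   0   0   0   0   0   0   0   0   0   0   0   0
  1   0  12  12  12  12  12  12  12  12  12  12  12  12  12  12
  2   0  12  12  12  12  12  12  12  17  17  17  17  17  17  17
  3   0  12  12  12  12  12  12  13  17  17  17  17  17  17  18
  4   0  12  12  12  12  12  12  21  21  21  21  21  21  22  26
  5   0  12  12  12  21  21  21  21  21  21  30  30  30  30  30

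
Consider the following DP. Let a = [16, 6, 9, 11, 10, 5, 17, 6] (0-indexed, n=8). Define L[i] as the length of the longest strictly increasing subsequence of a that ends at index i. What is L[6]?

4

   i    0    1    2    3    4    5    6    7
a[i]   16    6    9   11   10    5   17    6
L[i]    1    1    2    3    3    1    4    2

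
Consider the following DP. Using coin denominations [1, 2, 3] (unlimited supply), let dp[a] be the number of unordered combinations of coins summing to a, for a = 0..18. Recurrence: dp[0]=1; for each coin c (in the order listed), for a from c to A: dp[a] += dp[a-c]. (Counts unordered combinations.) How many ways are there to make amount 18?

37

after  coin     0     1     2     3     4     5     6     7     8     9    10    11    12    13    14    15    16    17    18
          1     1     1     1     1     1     1     1     1     1     1     1     1     1     1     1     1     1     1     1
          2     1     1     2     2     3     3     4     4     5     5     6     6     7     7     8     8     9     9    10
          3     1     1     2     3     4     5     7     8    10    12    14    16    19    21    24    27    30    33    37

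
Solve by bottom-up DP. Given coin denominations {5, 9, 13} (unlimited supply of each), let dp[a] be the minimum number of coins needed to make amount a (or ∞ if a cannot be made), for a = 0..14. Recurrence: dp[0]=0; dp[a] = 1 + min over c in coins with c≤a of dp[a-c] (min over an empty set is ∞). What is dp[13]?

1

 a  0  1  2  3  4  5  6  7  8  9 10 11 12 13 14
dp  0  -  -  -  -  1  -  -  -  1  2  -  -  1  2
(- denotes ∞ / unreachable)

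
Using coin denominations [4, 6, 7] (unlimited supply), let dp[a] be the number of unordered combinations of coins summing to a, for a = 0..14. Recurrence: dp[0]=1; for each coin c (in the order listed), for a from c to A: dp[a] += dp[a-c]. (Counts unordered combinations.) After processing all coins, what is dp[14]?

2

after  coin     0     1     2     3     4     5     6     7     8     9    10    11    12    13    14
          4     1     0     0     0     1     0     0     0     1     0     0     0     1     0     0
          6     1     0     0     0     1     0     1     0     1     0     1     0     2     0     1
          7     1     0     0     0     1     0     1     1     1     0     1     1     2     1     2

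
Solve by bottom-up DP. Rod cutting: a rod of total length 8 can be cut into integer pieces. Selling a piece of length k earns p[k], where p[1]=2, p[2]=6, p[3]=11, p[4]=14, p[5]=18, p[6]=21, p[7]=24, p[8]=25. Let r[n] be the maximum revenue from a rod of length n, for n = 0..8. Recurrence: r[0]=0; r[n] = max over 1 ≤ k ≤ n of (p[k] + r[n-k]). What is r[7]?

   n    0    1    2    3    4    5    6    7    8
r[n]    0    2    6   11   14   18   22   25   29

25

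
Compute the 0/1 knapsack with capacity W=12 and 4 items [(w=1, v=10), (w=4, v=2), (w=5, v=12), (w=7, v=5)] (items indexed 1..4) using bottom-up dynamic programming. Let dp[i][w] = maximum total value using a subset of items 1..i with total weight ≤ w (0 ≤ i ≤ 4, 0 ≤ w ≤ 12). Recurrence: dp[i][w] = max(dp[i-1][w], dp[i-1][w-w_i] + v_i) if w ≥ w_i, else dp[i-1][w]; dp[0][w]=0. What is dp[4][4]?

10

i\w   0   1   2   3   4   5   6   7   8   9  10  11  12
  0   0   0   0   0   0   0   0   0   0   0   0   0   0
  1   0  10  10  10  10  10  10  10  10  10  10  10  10
  2   0  10  10  10  10  12  12  12  12  12  12  12  12
  3   0  10  10  10  10  12  22  22  22  22  24  24  24
  4   0  10  10  10  10  12  22  22  22  22  24  24  24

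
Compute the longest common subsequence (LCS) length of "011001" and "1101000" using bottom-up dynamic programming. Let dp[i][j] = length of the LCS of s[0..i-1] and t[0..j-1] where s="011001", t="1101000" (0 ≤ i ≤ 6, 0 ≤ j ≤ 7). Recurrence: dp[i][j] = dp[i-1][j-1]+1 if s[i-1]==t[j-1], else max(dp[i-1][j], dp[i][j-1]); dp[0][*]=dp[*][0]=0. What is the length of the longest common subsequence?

   ''  1  1  0  1  0  0  0
''  0  0  0  0  0  0  0  0
 0  0  0  0  1  1  1  1  1
 1  0  1  1  1  2  2  2  2
 1  0  1  2  2  2  2  2  2
 0  0  1  2  3  3  3  3  3
 0  0  1  2  3  3  4  4  4
 1  0  1  2  3  4  4  4  4

4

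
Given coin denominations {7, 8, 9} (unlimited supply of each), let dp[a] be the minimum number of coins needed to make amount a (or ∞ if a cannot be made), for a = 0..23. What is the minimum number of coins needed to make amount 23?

3

 a  0  1  2  3  4  5  6  7  8  9 10 11 12 13 14 15 16 17 18 19 20 21 22 23
dp  0  -  -  -  -  -  -  1  1  1  -  -  -  -  2  2  2  2  2  -  -  3  3  3
(- denotes ∞ / unreachable)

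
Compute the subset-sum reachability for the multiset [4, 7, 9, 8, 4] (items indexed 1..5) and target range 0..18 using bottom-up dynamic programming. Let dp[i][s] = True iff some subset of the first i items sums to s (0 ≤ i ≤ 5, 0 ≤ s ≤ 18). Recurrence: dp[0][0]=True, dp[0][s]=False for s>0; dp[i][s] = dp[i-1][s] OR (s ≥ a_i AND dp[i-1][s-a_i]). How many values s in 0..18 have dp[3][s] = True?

i\s   0   1   2   3   4   5   6   7   8   9  10  11  12  13  14  15  16  17  18
  0   T   F   F   F   F   F   F   F   F   F   F   F   F   F   F   F   F   F   F
  1   T   F   F   F   T   F   F   F   F   F   F   F   F   F   F   F   F   F   F
  2   T   F   F   F   T   F   F   T   F   F   F   T   F   F   F   F   F   F   F
  3   T   F   F   F   T   F   F   T   F   T   F   T   F   T   F   F   T   F   F
  4   T   F   F   F   T   F   F   T   T   T   F   T   T   T   F   T   T   T   F
  5   T   F   F   F   T   F   F   T   T   T   F   T   T   T   F   T   T   T   F

7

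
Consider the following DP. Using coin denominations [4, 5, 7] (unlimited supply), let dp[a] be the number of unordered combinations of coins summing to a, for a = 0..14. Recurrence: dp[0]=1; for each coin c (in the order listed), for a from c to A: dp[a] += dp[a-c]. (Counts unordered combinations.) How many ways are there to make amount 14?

2

after  coin     0     1     2     3     4     5     6     7     8     9    10    11    12    13    14
          4     1     0     0     0     1     0     0     0     1     0     0     0     1     0     0
          5     1     0     0     0     1     1     0     0     1     1     1     0     1     1     1
          7     1     0     0     0     1     1     0     1     1     1     1     1     2     1     2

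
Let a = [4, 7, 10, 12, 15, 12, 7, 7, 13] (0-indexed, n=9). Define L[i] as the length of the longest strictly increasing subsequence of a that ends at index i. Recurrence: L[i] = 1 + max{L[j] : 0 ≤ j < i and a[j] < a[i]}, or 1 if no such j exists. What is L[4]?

5

   i    0    1    2    3    4    5    6    7    8
a[i]    4    7   10   12   15   12    7    7   13
L[i]    1    2    3    4    5    4    2    2    5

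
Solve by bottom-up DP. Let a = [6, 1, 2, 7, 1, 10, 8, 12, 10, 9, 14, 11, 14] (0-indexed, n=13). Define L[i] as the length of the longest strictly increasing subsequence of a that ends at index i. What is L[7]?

5

   i    0    1    2    3    4    5    6    7    8    9   10   11   12
a[i]    6    1    2    7    1   10    8   12   10    9   14   11   14
L[i]    1    1    2    3    1    4    4    5    5    5    6    6    7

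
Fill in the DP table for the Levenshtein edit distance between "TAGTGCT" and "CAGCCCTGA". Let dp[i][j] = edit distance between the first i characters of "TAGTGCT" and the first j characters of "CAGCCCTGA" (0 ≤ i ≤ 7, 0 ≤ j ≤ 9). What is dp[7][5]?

4

   ''  C  A  G  C  C  C  T  G  A
''  0  1  2  3  4  5  6  7  8  9
 T  1  1  2  3  4  5  6  6  7  8
 A  2  2  1  2  3  4  5  6  7  7
 G  3  3  2  1  2  3  4  5  6  7
 T  4  4  3  2  2  3  4  4  5  6
 G  5  5  4  3  3  3  4  5  4  5
 C  6  5  5  4  3  3  3  4  5  5
 T  7  6  6  5  4  4  4  3  4  5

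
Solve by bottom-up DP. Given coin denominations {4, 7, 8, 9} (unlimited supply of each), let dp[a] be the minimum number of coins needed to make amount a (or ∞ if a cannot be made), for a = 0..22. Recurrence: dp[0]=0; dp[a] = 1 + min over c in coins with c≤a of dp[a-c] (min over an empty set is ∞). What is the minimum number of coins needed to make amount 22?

 a  0  1  2  3  4  5  6  7  8  9 10 11 12 13 14 15 16 17 18 19 20 21 22
dp  0  -  -  -  1  -  -  1  1  1  -  2  2  2  2  2  2  2  2  3  3  3  3
(- denotes ∞ / unreachable)

3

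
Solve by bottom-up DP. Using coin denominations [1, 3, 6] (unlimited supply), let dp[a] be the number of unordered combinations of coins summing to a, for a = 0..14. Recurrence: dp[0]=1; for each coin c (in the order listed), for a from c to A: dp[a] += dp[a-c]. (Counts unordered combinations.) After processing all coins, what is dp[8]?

after  coin     0     1     2     3     4     5     6     7     8     9    10    11    12    13    14
          1     1     1     1     1     1     1     1     1     1     1     1     1     1     1     1
          3     1     1     1     2     2     2     3     3     3     4     4     4     5     5     5
          6     1     1     1     2     2     2     4     4     4     6     6     6     9     9     9

4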